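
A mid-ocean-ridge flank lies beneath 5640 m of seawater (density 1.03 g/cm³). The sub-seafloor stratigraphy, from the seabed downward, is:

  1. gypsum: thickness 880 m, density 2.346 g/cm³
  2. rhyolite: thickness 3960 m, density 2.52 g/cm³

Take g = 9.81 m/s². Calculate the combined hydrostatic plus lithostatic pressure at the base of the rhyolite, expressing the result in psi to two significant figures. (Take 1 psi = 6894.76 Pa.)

25000 psi

seawater: 1030 kg/m³ × 9.81 m/s² × 5640 m = 5.699×10^7 Pa = 8265 psi
gypsum: 2346 kg/m³ × 9.81 m/s² × 880 m = 2.025×10^7 Pa = 2937 psi
rhyolite: 2520 kg/m³ × 9.81 m/s² × 3960 m = 9.790×10^7 Pa = 14199 psi
Total = 8265 + 2937 + 14199 = 25401 psi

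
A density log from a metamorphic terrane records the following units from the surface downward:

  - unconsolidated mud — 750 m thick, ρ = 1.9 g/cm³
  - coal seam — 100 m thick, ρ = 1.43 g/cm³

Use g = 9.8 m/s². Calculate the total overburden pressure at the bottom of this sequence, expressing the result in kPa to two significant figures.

15000 kPa

unconsolidated mud: 1900 kg/m³ × 9.8 m/s² × 750 m = 1.397×10^7 Pa = 13965 kPa
coal seam: 1430 kg/m³ × 9.8 m/s² × 100 m = 1.401×10^6 Pa = 1401 kPa
Total = 13965 + 1401 = 15366 kPa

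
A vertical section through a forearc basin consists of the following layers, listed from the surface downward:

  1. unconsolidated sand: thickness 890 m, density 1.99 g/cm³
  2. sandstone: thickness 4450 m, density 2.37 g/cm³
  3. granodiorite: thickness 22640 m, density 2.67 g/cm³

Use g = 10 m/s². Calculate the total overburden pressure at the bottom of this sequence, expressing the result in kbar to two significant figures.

7.3 kbar

unconsolidated sand: 1990 kg/m³ × 10 m/s² × 890 m = 1.771×10^7 Pa = 0.1771 kbar
sandstone: 2370 kg/m³ × 10 m/s² × 4450 m = 1.055×10^8 Pa = 1.055 kbar
granodiorite: 2670 kg/m³ × 10 m/s² × 22640 m = 6.045×10^8 Pa = 6.045 kbar
Total = 0.1771 + 1.055 + 6.045 = 7.2766 kbar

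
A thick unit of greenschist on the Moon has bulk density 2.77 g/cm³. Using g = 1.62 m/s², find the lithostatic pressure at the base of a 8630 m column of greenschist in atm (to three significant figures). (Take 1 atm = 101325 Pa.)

382 atm

greenschist: 2770 kg/m³ × 1.62 m/s² × 8630 m = 3.873×10^7 Pa = 382.2 atm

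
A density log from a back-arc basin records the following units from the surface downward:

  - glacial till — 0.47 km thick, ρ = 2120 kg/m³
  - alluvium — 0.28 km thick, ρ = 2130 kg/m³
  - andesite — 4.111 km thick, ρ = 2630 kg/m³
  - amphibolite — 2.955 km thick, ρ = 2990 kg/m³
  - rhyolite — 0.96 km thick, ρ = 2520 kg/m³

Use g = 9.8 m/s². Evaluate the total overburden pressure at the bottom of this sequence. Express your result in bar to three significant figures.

glacial till: 2120 kg/m³ × 9.8 m/s² × 470 m = 9.765×10^6 Pa = 97.65 bar
alluvium: 2130 kg/m³ × 9.8 m/s² × 280 m = 5.845×10^6 Pa = 58.45 bar
andesite: 2630 kg/m³ × 9.8 m/s² × 4111 m = 1.060×10^8 Pa = 1060 bar
amphibolite: 2990 kg/m³ × 9.8 m/s² × 2955 m = 8.659×10^7 Pa = 865.9 bar
rhyolite: 2520 kg/m³ × 9.8 m/s² × 960 m = 2.371×10^7 Pa = 237.1 bar
Total = 97.65 + 58.45 + 1060 + 865.9 + 237.1 = 2318.6 bar

2320 bar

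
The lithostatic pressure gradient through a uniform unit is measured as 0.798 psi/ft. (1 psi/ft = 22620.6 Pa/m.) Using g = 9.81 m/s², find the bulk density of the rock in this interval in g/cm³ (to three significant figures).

ρ = (dP/dz)/g = 0.798 psi/ft / 9.81 m/s² = 18051 Pa/m / 9.81 m/s² = 1840.1 kg/m³
= 1.840 g/cm³

1.84 g/cm³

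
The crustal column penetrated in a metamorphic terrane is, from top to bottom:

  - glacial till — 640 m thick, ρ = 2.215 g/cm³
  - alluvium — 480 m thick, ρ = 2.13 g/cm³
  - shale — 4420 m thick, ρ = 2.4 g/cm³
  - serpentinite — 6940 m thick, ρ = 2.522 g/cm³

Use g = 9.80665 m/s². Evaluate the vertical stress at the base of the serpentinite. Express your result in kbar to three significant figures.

glacial till: 2215 kg/m³ × 9.80665 m/s² × 640 m = 1.390×10^7 Pa = 0.1390 kbar
alluvium: 2130 kg/m³ × 9.80665 m/s² × 480 m = 1.003×10^7 Pa = 0.1003 kbar
shale: 2400 kg/m³ × 9.80665 m/s² × 4420 m = 1.040×10^8 Pa = 1.040 kbar
serpentinite: 2522 kg/m³ × 9.80665 m/s² × 6940 m = 1.716×10^8 Pa = 1.716 kbar
Total = 0.1390 + 0.1003 + 1.040 + 1.716 = 2.9960 kbar

3.00 kbar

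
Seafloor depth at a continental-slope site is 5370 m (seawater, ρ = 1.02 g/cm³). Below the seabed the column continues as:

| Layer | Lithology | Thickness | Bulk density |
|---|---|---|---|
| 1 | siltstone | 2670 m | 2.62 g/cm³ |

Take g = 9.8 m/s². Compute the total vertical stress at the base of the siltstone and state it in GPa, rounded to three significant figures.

0.122 GPa

seawater: 1020 kg/m³ × 9.8 m/s² × 5370 m = 5.368×10^7 Pa = 0.05368 GPa
siltstone: 2620 kg/m³ × 9.8 m/s² × 2670 m = 6.855×10^7 Pa = 0.06855 GPa
Total = 0.05368 + 0.06855 = 0.12223 GPa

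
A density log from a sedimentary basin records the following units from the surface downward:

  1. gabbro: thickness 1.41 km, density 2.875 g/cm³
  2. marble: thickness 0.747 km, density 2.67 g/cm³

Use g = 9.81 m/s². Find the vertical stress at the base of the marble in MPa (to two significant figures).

59 MPa

gabbro: 2875 kg/m³ × 9.81 m/s² × 1410 m = 3.977×10^7 Pa = 39.77 MPa
marble: 2670 kg/m³ × 9.81 m/s² × 747 m = 1.957×10^7 Pa = 19.57 MPa
Total = 39.77 + 19.57 = 59.333 MPa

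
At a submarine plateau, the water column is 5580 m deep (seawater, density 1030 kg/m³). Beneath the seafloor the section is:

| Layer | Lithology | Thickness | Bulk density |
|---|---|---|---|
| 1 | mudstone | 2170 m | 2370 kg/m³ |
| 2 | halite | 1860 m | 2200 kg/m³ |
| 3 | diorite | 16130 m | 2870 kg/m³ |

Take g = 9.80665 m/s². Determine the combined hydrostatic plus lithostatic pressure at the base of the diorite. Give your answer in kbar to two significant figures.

seawater: 1030 kg/m³ × 9.80665 m/s² × 5580 m = 5.636×10^7 Pa = 0.5636 kbar
mudstone: 2370 kg/m³ × 9.80665 m/s² × 2170 m = 5.043×10^7 Pa = 0.5043 kbar
halite: 2200 kg/m³ × 9.80665 m/s² × 1860 m = 4.013×10^7 Pa = 0.4013 kbar
diorite: 2870 kg/m³ × 9.80665 m/s² × 16130 m = 4.540×10^8 Pa = 4.540 kbar
Total = 0.5636 + 0.5043 + 0.4013 + 4.540 = 6.0091 kbar

6.0 kbar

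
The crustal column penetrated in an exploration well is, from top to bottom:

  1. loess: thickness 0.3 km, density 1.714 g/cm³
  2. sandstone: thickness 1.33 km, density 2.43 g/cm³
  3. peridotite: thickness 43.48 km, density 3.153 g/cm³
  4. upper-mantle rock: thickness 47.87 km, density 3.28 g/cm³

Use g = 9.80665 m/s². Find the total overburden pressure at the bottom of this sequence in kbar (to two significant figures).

loess: 1714 kg/m³ × 9.80665 m/s² × 300 m = 5.043×10^6 Pa = 0.05043 kbar
sandstone: 2430 kg/m³ × 9.80665 m/s² × 1330 m = 3.169×10^7 Pa = 0.3169 kbar
peridotite: 3153 kg/m³ × 9.80665 m/s² × 43480 m = 1.344×10^9 Pa = 13.44 kbar
upper-mantle rock: 3280 kg/m³ × 9.80665 m/s² × 47870 m = 1.540×10^9 Pa = 15.40 kbar
Total = 0.05043 + 0.3169 + 13.44 + 15.40 = 29.209 kbar

29 kbar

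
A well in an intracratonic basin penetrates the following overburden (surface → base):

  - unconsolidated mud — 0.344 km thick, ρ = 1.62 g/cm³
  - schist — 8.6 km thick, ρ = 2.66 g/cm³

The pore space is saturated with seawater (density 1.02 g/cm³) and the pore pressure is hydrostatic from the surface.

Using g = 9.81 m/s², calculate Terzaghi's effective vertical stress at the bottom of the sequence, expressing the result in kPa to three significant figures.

140000 kPa

Overburden (lithostatic) stress σ_v:
unconsolidated mud: 1620 kg/m³ × 9.81 m/s² × 344 m = 5.467×10^6 Pa = 5.467 MPa
schist: 2660 kg/m³ × 9.81 m/s² × 8600 m = 2.244×10^8 Pa = 224.4 MPa
Total = 5.467 + 224.4 = 229.88 MPa
Pore pressure P_p = 1020 kg/m³ × 9.81 m/s² × 8944 m = 8.950×10^7 Pa = 89.50 MPa
Effective stress σ' = σ_v − P_p = 229.9 − 89.50 = 140.39 MPa = 1.4039×10^5 kPa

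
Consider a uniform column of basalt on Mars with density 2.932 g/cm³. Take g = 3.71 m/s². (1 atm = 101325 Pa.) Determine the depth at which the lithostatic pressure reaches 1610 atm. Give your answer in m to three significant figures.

h = P/(ρg) = 1610 atm / (2932 kg/m³ × 3.71 m/s²) = 1.631×10^8 Pa / 10878 Pa/m = 14997 m

15000 m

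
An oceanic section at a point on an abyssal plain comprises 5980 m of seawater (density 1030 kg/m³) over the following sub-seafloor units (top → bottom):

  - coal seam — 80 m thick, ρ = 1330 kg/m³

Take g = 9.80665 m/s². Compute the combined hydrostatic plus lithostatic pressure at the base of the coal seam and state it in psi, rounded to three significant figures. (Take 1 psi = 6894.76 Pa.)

seawater: 1030 kg/m³ × 9.80665 m/s² × 5980 m = 6.040×10^7 Pa = 8761 psi
coal seam: 1330 kg/m³ × 9.80665 m/s² × 80 m = 1.043×10^6 Pa = 151.3 psi
Total = 8761 + 151.3 = 8912.1 psi

8910 psi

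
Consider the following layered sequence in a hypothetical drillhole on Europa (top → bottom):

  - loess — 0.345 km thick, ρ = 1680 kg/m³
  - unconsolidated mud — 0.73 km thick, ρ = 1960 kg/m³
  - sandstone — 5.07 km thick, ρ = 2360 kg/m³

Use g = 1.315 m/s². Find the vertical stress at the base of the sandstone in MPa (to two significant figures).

18 MPa

loess: 1680 kg/m³ × 1.315 m/s² × 345 m = 7.622×10^5 Pa = 0.7622 MPa
unconsolidated mud: 1960 kg/m³ × 1.315 m/s² × 730 m = 1.882×10^6 Pa = 1.882 MPa
sandstone: 2360 kg/m³ × 1.315 m/s² × 5070 m = 1.573×10^7 Pa = 15.73 MPa
Total = 0.7622 + 1.882 + 15.73 = 18.378 MPa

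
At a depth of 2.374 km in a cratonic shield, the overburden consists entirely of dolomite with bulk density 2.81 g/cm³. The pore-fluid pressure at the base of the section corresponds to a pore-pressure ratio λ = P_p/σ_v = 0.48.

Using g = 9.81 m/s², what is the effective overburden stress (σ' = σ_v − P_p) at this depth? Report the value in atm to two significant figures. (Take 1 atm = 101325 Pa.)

Overburden (lithostatic) stress σ_v:
dolomite: 2810 kg/m³ × 9.81 m/s² × 2374 m = 6.544×10^7 Pa = 65.44 MPa
Pore pressure P_p = λ·σ_v = 0.48 × 65.44 MPa = 31.41 MPa
Effective stress σ' = σ_v − P_p = 65.44 − 31.41 = 34.030 MPa = 335.85 atm

340 atm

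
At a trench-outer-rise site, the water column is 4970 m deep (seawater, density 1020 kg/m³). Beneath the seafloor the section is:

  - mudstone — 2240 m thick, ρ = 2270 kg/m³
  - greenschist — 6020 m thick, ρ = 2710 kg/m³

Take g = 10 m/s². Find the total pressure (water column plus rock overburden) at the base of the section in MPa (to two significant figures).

seawater: 1020 kg/m³ × 10 m/s² × 4970 m = 5.069×10^7 Pa = 50.69 MPa
mudstone: 2270 kg/m³ × 10 m/s² × 2240 m = 5.085×10^7 Pa = 50.85 MPa
greenschist: 2710 kg/m³ × 10 m/s² × 6020 m = 1.631×10^8 Pa = 163.1 MPa
Total = 50.69 + 50.85 + 163.1 = 264.68 MPa

260 MPa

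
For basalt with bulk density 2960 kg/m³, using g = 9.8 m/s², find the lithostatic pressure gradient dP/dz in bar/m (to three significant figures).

0.290 bar/m

dP/dz = ρg = 2960 kg/m³ × 9.8 m/s² = 29008 Pa/m
= 29008 Pa/m × (1 bar/m / 1.0000×10^5 Pa/m) = 0.29008 bar/m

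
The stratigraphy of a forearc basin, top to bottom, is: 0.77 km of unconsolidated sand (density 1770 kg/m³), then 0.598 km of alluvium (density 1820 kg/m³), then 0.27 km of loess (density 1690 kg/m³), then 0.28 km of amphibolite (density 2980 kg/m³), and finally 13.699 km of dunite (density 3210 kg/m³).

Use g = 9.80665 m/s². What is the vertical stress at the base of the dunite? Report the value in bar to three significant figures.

unconsolidated sand: 1770 kg/m³ × 9.80665 m/s² × 770 m = 1.337×10^7 Pa = 133.7 bar
alluvium: 1820 kg/m³ × 9.80665 m/s² × 598 m = 1.067×10^7 Pa = 106.7 bar
loess: 1690 kg/m³ × 9.80665 m/s² × 270 m = 4.475×10^6 Pa = 44.75 bar
amphibolite: 2980 kg/m³ × 9.80665 m/s² × 280 m = 8.183×10^6 Pa = 81.83 bar
dunite: 3210 kg/m³ × 9.80665 m/s² × 13699 m = 4.312×10^8 Pa = 4312 bar
Total = 133.7 + 106.7 + 44.75 + 81.83 + 4312 = 4679.3 bar

4680 bar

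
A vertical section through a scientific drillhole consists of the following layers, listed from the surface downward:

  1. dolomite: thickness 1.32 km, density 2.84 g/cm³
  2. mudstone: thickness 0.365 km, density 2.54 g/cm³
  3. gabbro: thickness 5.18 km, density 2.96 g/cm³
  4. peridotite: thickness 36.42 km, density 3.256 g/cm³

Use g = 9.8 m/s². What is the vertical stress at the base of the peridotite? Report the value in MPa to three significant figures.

dolomite: 2840 kg/m³ × 9.8 m/s² × 1320 m = 3.674×10^7 Pa = 36.74 MPa
mudstone: 2540 kg/m³ × 9.8 m/s² × 365 m = 9.086×10^6 Pa = 9.086 MPa
gabbro: 2960 kg/m³ × 9.8 m/s² × 5180 m = 1.503×10^8 Pa = 150.3 MPa
peridotite: 3256 kg/m³ × 9.8 m/s² × 36420 m = 1.162×10^9 Pa = 1162 MPa
Total = 36.74 + 9.086 + 150.3 + 1162 = 1358.2 MPa

1360 MPa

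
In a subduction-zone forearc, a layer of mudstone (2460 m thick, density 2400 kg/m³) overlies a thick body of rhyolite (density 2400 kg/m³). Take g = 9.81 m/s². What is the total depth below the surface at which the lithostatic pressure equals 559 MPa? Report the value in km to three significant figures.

Pressure at base of upper layers: 2400×9.81×2460 = 5.792×10^7 Pa = 57.92 MPa
Remaining pressure to be supplied by rhyolite: 5.590×10^8 − 5.792×10^7 = 5.011×10^8 Pa
Additional depth in rhyolite = 5.011×10^8 Pa / (2400 kg/m³ × 9.81 m/s²) = 21283 m
Total depth = 2460 m + 21283 m = 23743 m
= 23.743 km

23.7 km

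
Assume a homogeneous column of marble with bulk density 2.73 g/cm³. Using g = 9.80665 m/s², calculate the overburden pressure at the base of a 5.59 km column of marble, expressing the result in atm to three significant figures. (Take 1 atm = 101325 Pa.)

marble: 2730 kg/m³ × 9.80665 m/s² × 5590 m = 1.497×10^8 Pa = 1477 atm

1480 atm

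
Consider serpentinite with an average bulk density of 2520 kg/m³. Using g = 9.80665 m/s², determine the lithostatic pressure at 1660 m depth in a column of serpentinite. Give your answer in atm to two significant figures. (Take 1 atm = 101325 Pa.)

serpentinite: 2520 kg/m³ × 9.80665 m/s² × 1660 m = 4.102×10^7 Pa = 404.9 atm

400 atm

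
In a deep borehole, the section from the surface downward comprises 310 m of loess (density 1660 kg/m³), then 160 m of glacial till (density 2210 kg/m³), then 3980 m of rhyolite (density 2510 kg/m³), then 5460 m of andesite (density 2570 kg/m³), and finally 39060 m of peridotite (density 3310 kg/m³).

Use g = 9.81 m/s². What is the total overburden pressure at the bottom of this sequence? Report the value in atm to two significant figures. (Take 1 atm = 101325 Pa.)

loess: 1660 kg/m³ × 9.81 m/s² × 310 m = 5.048×10^6 Pa = 49.82 atm
glacial till: 2210 kg/m³ × 9.81 m/s² × 160 m = 3.469×10^6 Pa = 34.23 atm
rhyolite: 2510 kg/m³ × 9.81 m/s² × 3980 m = 9.800×10^7 Pa = 967.2 atm
andesite: 2570 kg/m³ × 9.81 m/s² × 5460 m = 1.377×10^8 Pa = 1359 atm
peridotite: 3310 kg/m³ × 9.81 m/s² × 39060 m = 1.268×10^9 Pa = 12517 atm
Total = 49.82 + 34.23 + 967.2 + 1359 + 12517 = 14927 atm

15000 atm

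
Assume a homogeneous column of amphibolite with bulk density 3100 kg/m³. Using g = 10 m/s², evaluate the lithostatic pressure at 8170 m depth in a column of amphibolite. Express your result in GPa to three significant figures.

0.253 GPa

amphibolite: 3100 kg/m³ × 10 m/s² × 8170 m = 2.533×10^8 Pa = 0.2533 GPa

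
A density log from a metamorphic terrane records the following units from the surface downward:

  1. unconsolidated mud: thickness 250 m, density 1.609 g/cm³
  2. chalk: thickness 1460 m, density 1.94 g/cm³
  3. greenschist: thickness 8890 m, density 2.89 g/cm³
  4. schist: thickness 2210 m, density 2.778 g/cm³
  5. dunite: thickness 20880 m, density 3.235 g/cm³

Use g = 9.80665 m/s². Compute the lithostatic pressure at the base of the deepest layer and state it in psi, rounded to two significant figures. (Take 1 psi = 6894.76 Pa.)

150000 psi

unconsolidated mud: 1609 kg/m³ × 9.80665 m/s² × 250 m = 3.945×10^6 Pa = 572.1 psi
chalk: 1940 kg/m³ × 9.80665 m/s² × 1460 m = 2.778×10^7 Pa = 4029 psi
greenschist: 2890 kg/m³ × 9.80665 m/s² × 8890 m = 2.520×10^8 Pa = 36543 psi
schist: 2778 kg/m³ × 9.80665 m/s² × 2210 m = 6.021×10^7 Pa = 8732 psi
dunite: 3235 kg/m³ × 9.80665 m/s² × 20880 m = 6.624×10^8 Pa = 96074 psi
Total = 572.1 + 4029 + 36543 + 8732 + 96074 = 1.4595×10^5 psi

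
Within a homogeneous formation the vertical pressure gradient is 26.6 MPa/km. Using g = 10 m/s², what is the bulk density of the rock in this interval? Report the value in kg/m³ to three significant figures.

2660 kg/m³

ρ = (dP/dz)/g = 26.6 MPa/km / 10 m/s² = 26600 Pa/m / 10 m/s² = 2660.0 kg/m³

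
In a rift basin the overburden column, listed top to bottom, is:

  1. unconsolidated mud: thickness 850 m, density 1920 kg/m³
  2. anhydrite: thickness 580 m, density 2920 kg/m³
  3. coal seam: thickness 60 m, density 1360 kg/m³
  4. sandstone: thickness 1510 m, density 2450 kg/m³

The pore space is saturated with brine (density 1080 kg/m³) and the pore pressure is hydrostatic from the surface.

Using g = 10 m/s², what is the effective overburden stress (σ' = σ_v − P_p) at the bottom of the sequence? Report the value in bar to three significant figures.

387 bar

Overburden (lithostatic) stress σ_v:
unconsolidated mud: 1920 kg/m³ × 10 m/s² × 850 m = 1.632×10^7 Pa = 16.32 MPa
anhydrite: 2920 kg/m³ × 10 m/s² × 580 m = 1.694×10^7 Pa = 16.94 MPa
coal seam: 1360 kg/m³ × 10 m/s² × 60 m = 8.160×10^5 Pa = 0.8160 MPa
sandstone: 2450 kg/m³ × 10 m/s² × 1510 m = 3.700×10^7 Pa = 36.99 MPa
Total = 16.32 + 16.94 + 0.8160 + 36.99 = 71.067 MPa
Pore pressure P_p = 1080 kg/m³ × 10 m/s² × 3000 m = 3.240×10^7 Pa = 32.40 MPa
Effective stress σ' = σ_v − P_p = 71.07 − 32.40 = 38.667 MPa = 386.67 bar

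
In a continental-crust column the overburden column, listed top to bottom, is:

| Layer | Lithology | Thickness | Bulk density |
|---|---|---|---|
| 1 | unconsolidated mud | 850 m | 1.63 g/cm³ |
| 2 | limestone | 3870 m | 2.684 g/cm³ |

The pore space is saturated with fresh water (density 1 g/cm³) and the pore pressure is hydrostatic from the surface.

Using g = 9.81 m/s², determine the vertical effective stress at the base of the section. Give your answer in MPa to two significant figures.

69 MPa

Overburden (lithostatic) stress σ_v:
unconsolidated mud: 1630 kg/m³ × 9.81 m/s² × 850 m = 1.359×10^7 Pa = 13.59 MPa
limestone: 2684 kg/m³ × 9.81 m/s² × 3870 m = 1.019×10^8 Pa = 101.9 MPa
Total = 13.59 + 101.9 = 115.49 MPa
Pore pressure P_p = 1000 kg/m³ × 9.81 m/s² × 4720 m = 4.630×10^7 Pa = 46.30 MPa
Effective stress σ' = σ_v − P_p = 115.5 − 46.30 = 69.186 MPa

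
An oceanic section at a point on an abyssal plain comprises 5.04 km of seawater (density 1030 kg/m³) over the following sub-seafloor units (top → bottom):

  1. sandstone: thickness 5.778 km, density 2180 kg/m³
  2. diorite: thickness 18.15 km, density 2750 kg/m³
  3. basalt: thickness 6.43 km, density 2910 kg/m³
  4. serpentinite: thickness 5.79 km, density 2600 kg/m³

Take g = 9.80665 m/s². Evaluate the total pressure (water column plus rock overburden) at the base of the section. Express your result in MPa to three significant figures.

995 MPa

seawater: 1030 kg/m³ × 9.80665 m/s² × 5040 m = 5.091×10^7 Pa = 50.91 MPa
sandstone: 2180 kg/m³ × 9.80665 m/s² × 5778 m = 1.235×10^8 Pa = 123.5 MPa
diorite: 2750 kg/m³ × 9.80665 m/s² × 18150 m = 4.895×10^8 Pa = 489.5 MPa
basalt: 2910 kg/m³ × 9.80665 m/s² × 6430 m = 1.835×10^8 Pa = 183.5 MPa
serpentinite: 2600 kg/m³ × 9.80665 m/s² × 5790 m = 1.476×10^8 Pa = 147.6 MPa
Total = 50.91 + 123.5 + 489.5 + 183.5 + 147.6 = 995.03 MPa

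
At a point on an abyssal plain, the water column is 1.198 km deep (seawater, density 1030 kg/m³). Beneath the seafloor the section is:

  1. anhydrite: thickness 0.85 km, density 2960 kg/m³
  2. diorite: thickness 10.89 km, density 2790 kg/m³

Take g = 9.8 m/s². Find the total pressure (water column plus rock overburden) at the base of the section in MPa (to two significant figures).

seawater: 1030 kg/m³ × 9.8 m/s² × 1198 m = 1.209×10^7 Pa = 12.09 MPa
anhydrite: 2960 kg/m³ × 9.8 m/s² × 850 m = 2.466×10^7 Pa = 24.66 MPa
diorite: 2790 kg/m³ × 9.8 m/s² × 10890 m = 2.978×10^8 Pa = 297.8 MPa
Total = 12.09 + 24.66 + 297.8 = 334.50 MPa

330 MPa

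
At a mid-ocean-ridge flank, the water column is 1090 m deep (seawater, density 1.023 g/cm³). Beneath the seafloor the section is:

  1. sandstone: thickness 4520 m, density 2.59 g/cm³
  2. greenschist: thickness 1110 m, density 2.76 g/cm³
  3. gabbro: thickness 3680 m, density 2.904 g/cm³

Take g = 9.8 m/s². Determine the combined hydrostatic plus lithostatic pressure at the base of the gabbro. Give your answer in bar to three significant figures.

seawater: 1023 kg/m³ × 9.8 m/s² × 1090 m = 1.093×10^7 Pa = 109.3 bar
sandstone: 2590 kg/m³ × 9.8 m/s² × 4520 m = 1.147×10^8 Pa = 1147 bar
greenschist: 2760 kg/m³ × 9.8 m/s² × 1110 m = 3.002×10^7 Pa = 300.2 bar
gabbro: 2904 kg/m³ × 9.8 m/s² × 3680 m = 1.047×10^8 Pa = 1047 bar
Total = 109.3 + 1147 + 300.2 + 1047 = 2604.1 bar

2600 bar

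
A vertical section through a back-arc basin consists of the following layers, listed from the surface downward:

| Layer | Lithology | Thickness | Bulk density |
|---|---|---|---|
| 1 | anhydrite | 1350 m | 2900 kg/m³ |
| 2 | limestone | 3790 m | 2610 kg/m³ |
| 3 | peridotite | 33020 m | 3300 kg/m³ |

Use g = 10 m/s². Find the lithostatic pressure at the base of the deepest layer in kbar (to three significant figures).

12.3 kbar

anhydrite: 2900 kg/m³ × 10 m/s² × 1350 m = 3.915×10^7 Pa = 0.3915 kbar
limestone: 2610 kg/m³ × 10 m/s² × 3790 m = 9.892×10^7 Pa = 0.9892 kbar
peridotite: 3300 kg/m³ × 10 m/s² × 33020 m = 1.090×10^9 Pa = 10.90 kbar
Total = 0.3915 + 0.9892 + 10.90 = 12.277 kbar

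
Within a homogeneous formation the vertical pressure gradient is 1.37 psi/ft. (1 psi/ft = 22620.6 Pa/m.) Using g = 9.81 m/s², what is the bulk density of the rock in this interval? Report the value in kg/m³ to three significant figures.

ρ = (dP/dz)/g = 1.37 psi/ft / 9.81 m/s² = 30990 Pa/m / 9.81 m/s² = 3159.0 kg/m³

3160 kg/m³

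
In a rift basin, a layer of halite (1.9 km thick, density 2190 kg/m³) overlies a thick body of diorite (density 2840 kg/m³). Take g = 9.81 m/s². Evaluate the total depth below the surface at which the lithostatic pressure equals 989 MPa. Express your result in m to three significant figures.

Pressure at base of upper layers: 2190×9.81×1900 = 4.082×10^7 Pa = 40.82 MPa
Remaining pressure to be supplied by diorite: 9.890×10^8 − 4.082×10^7 = 9.482×10^8 Pa
Additional depth in diorite = 9.482×10^8 Pa / (2840 kg/m³ × 9.81 m/s²) = 34033 m
Total depth = 1900 m + 34033 m = 35933 m

35900 m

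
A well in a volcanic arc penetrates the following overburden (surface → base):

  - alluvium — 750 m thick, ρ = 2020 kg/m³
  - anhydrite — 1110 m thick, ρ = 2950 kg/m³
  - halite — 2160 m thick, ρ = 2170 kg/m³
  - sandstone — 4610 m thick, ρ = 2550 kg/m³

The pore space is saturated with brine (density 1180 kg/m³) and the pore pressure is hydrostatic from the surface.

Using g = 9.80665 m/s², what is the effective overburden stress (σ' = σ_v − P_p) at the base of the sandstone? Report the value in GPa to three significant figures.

Overburden (lithostatic) stress σ_v:
alluvium: 2020 kg/m³ × 9.80665 m/s² × 750 m = 1.486×10^7 Pa = 14.86 MPa
anhydrite: 2950 kg/m³ × 9.80665 m/s² × 1110 m = 3.211×10^7 Pa = 32.11 MPa
halite: 2170 kg/m³ × 9.80665 m/s² × 2160 m = 4.597×10^7 Pa = 45.97 MPa
sandstone: 2550 kg/m³ × 9.80665 m/s² × 4610 m = 1.153×10^8 Pa = 115.3 MPa
Total = 14.86 + 32.11 + 45.97 + 115.3 = 208.22 MPa
Pore pressure P_p = 1180 kg/m³ × 9.80665 m/s² × 8630 m = 9.987×10^7 Pa = 99.87 MPa
Effective stress σ' = σ_v − P_p = 208.2 − 99.87 = 108.35 MPa = 0.10835 GPa

0.108 GPa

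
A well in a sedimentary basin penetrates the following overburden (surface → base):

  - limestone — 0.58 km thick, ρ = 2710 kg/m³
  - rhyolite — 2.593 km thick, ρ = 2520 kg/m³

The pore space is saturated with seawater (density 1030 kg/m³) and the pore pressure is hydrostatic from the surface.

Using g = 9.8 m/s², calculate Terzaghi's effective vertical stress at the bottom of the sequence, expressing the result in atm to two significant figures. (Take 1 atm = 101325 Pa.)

Overburden (lithostatic) stress σ_v:
limestone: 2710 kg/m³ × 9.8 m/s² × 580 m = 1.540×10^7 Pa = 15.40 MPa
rhyolite: 2520 kg/m³ × 9.8 m/s² × 2593 m = 6.404×10^7 Pa = 64.04 MPa
Total = 15.40 + 64.04 = 79.440 MPa
Pore pressure P_p = 1030 kg/m³ × 9.8 m/s² × 3173 m = 3.203×10^7 Pa = 32.03 MPa
Effective stress σ' = σ_v − P_p = 79.44 − 32.03 = 47.412 MPa = 467.92 atm

470 atm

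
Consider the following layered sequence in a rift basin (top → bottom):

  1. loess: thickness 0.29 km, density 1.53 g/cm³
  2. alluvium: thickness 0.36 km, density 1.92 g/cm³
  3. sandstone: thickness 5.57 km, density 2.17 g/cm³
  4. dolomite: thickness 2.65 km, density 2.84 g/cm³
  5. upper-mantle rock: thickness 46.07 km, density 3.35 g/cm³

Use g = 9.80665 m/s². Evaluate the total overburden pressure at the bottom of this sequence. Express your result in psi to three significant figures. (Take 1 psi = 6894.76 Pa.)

loess: 1530 kg/m³ × 9.80665 m/s² × 290 m = 4.351×10^6 Pa = 631.1 psi
alluvium: 1920 kg/m³ × 9.80665 m/s² × 360 m = 6.778×10^6 Pa = 983.1 psi
sandstone: 2170 kg/m³ × 9.80665 m/s² × 5570 m = 1.185×10^8 Pa = 17192 psi
dolomite: 2840 kg/m³ × 9.80665 m/s² × 2650 m = 7.380×10^7 Pa = 10704 psi
upper-mantle rock: 3350 kg/m³ × 9.80665 m/s² × 46070 m = 1.514×10^9 Pa = 2.195×10^5 psi
Total = 631.1 + 983.1 + 17192 + 10704 + 2.195×10^5 = 2.4903×10^5 psi

249000 psi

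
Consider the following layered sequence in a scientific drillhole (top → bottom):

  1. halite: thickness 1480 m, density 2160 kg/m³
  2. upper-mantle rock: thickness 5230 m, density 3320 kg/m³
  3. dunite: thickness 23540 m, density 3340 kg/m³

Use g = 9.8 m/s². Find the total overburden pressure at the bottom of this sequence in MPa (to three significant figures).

halite: 2160 kg/m³ × 9.8 m/s² × 1480 m = 3.133×10^7 Pa = 31.33 MPa
upper-mantle rock: 3320 kg/m³ × 9.8 m/s² × 5230 m = 1.702×10^8 Pa = 170.2 MPa
dunite: 3340 kg/m³ × 9.8 m/s² × 23540 m = 7.705×10^8 Pa = 770.5 MPa
Total = 31.33 + 170.2 + 770.5 = 972.00 MPa

972 MPa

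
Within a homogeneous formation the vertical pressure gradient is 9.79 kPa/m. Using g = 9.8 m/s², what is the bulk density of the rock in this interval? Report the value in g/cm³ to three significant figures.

0.999 g/cm³

ρ = (dP/dz)/g = 9.79 kPa/m / 9.8 m/s² = 9790.0 Pa/m / 9.8 m/s² = 998.98 kg/m³
= 0.9990 g/cm³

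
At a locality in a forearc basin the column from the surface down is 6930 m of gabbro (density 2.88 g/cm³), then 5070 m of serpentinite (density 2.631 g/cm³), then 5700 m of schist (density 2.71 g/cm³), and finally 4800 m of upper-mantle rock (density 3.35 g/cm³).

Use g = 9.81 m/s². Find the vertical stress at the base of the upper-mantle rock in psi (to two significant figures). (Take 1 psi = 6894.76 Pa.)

92000 psi

gabbro: 2880 kg/m³ × 9.81 m/s² × 6930 m = 1.958×10^8 Pa = 28397 psi
serpentinite: 2631 kg/m³ × 9.81 m/s² × 5070 m = 1.309×10^8 Pa = 18979 psi
schist: 2710 kg/m³ × 9.81 m/s² × 5700 m = 1.515×10^8 Pa = 21978 psi
upper-mantle rock: 3350 kg/m³ × 9.81 m/s² × 4800 m = 1.577×10^8 Pa = 22879 psi
Total = 28397 + 18979 + 21978 + 22879 = 92234 psi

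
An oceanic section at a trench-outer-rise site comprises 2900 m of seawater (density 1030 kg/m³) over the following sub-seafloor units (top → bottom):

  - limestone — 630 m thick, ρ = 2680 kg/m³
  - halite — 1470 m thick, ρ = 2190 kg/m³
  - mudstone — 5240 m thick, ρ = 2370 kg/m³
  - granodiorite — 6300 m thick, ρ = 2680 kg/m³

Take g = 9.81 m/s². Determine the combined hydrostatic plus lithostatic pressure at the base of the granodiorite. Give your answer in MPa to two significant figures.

seawater: 1030 kg/m³ × 9.81 m/s² × 2900 m = 2.930×10^7 Pa = 29.30 MPa
limestone: 2680 kg/m³ × 9.81 m/s² × 630 m = 1.656×10^7 Pa = 16.56 MPa
halite: 2190 kg/m³ × 9.81 m/s² × 1470 m = 3.158×10^7 Pa = 31.58 MPa
mudstone: 2370 kg/m³ × 9.81 m/s² × 5240 m = 1.218×10^8 Pa = 121.8 MPa
granodiorite: 2680 kg/m³ × 9.81 m/s² × 6300 m = 1.656×10^8 Pa = 165.6 MPa
Total = 29.30 + 16.56 + 31.58 + 121.8 + 165.6 = 364.91 MPa

360 MPa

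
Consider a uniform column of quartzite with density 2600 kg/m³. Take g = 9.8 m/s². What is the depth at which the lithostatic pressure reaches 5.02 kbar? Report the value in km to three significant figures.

19.7 km

h = P/(ρg) = 5.02 kbar / (2600 kg/m³ × 9.8 m/s²) = 5.020×10^8 Pa / 25480 Pa/m = 19702 m
= 19.702 km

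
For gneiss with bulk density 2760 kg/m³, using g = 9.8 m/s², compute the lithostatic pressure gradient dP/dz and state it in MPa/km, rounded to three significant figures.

27.0 MPa/km

dP/dz = ρg = 2760 kg/m³ × 9.8 m/s² = 27048 Pa/m
= 27048 Pa/m × (1 MPa/km / 1000.0 Pa/m) = 27.048 MPa/km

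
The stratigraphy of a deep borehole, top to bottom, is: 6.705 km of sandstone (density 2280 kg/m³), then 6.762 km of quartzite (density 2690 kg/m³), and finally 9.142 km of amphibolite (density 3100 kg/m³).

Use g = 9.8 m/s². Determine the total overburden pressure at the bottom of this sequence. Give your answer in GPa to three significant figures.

sandstone: 2280 kg/m³ × 9.8 m/s² × 6705 m = 1.498×10^8 Pa = 0.1498 GPa
quartzite: 2690 kg/m³ × 9.8 m/s² × 6762 m = 1.783×10^8 Pa = 0.1783 GPa
amphibolite: 3100 kg/m³ × 9.8 m/s² × 9142 m = 2.777×10^8 Pa = 0.2777 GPa
Total = 0.1498 + 0.1783 + 0.2777 = 0.60581 GPa

0.606 GPa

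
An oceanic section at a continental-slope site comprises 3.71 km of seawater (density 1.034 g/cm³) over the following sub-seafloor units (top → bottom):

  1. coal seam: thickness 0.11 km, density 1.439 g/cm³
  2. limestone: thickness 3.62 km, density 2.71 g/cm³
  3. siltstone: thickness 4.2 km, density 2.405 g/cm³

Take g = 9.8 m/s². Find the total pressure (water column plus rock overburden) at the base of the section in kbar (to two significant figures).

seawater: 1034 kg/m³ × 9.8 m/s² × 3710 m = 3.759×10^7 Pa = 0.3759 kbar
coal seam: 1439 kg/m³ × 9.8 m/s² × 110 m = 1.551×10^6 Pa = 0.01551 kbar
limestone: 2710 kg/m³ × 9.8 m/s² × 3620 m = 9.614×10^7 Pa = 0.9614 kbar
siltstone: 2405 kg/m³ × 9.8 m/s² × 4200 m = 9.899×10^7 Pa = 0.9899 kbar
Total = 0.3759 + 0.01551 + 0.9614 + 0.9899 = 2.3428 kbar

2.3 kbar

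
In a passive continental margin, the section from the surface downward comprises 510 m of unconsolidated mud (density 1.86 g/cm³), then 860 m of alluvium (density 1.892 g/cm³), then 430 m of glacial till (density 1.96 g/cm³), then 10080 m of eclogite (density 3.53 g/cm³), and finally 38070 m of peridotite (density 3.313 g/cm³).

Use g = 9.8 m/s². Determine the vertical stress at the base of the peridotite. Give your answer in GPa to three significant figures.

unconsolidated mud: 1860 kg/m³ × 9.8 m/s² × 510 m = 9.296×10^6 Pa = 9.296×10^-3 GPa
alluvium: 1892 kg/m³ × 9.8 m/s² × 860 m = 1.595×10^7 Pa = 0.01595 GPa
glacial till: 1960 kg/m³ × 9.8 m/s² × 430 m = 8.259×10^6 Pa = 8.259×10^-3 GPa
eclogite: 3530 kg/m³ × 9.8 m/s² × 10080 m = 3.487×10^8 Pa = 0.3487 GPa
peridotite: 3313 kg/m³ × 9.8 m/s² × 38070 m = 1.236×10^9 Pa = 1.236 GPa
Total = 9.296×10^-3 + 0.01595 + 8.259×10^-3 + 0.3487 + 1.236 = 1.6182 GPa

1.62 GPa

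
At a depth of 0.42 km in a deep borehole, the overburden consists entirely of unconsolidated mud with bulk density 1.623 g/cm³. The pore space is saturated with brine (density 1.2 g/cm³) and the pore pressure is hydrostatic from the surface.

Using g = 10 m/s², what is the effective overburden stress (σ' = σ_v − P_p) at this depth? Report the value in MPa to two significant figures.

1.8 MPa

Overburden (lithostatic) stress σ_v:
unconsolidated mud: 1623 kg/m³ × 10 m/s² × 420 m = 6.817×10^6 Pa = 6.817 MPa
Pore pressure P_p = 1200 kg/m³ × 10 m/s² × 420 m = 5.040×10^6 Pa = 5.040 MPa
Effective stress σ' = σ_v − P_p = 6.817 − 5.040 = 1.7766 MPa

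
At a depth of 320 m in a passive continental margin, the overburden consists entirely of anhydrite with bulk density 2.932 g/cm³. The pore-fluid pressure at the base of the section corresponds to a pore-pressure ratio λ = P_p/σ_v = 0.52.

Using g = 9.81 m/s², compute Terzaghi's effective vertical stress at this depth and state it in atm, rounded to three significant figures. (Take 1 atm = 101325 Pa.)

Overburden (lithostatic) stress σ_v:
anhydrite: 2932 kg/m³ × 9.81 m/s² × 320 m = 9.204×10^6 Pa = 9.204 MPa
Pore pressure P_p = λ·σ_v = 0.52 × 9.204 MPa = 4.786 MPa
Effective stress σ' = σ_v − P_p = 9.204 − 4.786 = 4.4180 MPa = 43.602 atm

43.6 atm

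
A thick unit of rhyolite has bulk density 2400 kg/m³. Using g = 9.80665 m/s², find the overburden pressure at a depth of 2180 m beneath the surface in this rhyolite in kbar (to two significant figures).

rhyolite: 2400 kg/m³ × 9.80665 m/s² × 2180 m = 5.131×10^7 Pa = 0.5131 kbar

0.51 kbar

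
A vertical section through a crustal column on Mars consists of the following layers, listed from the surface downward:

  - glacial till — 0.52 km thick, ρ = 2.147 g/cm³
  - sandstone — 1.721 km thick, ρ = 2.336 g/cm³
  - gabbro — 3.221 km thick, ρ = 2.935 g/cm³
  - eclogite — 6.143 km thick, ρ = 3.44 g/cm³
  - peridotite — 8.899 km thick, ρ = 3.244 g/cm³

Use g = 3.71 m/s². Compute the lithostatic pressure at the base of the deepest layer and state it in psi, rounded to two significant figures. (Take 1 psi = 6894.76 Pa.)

35000 psi

glacial till: 2147 kg/m³ × 3.71 m/s² × 520 m = 4.142×10^6 Pa = 600.7 psi
sandstone: 2336 kg/m³ × 3.71 m/s² × 1721 m = 1.492×10^7 Pa = 2163 psi
gabbro: 2935 kg/m³ × 3.71 m/s² × 3221 m = 3.507×10^7 Pa = 5087 psi
eclogite: 3440 kg/m³ × 3.71 m/s² × 6143 m = 7.840×10^7 Pa = 11371 psi
peridotite: 3244 kg/m³ × 3.71 m/s² × 8899 m = 1.071×10^8 Pa = 15534 psi
Total = 600.7 + 2163 + 5087 + 11371 + 15534 = 34756 psi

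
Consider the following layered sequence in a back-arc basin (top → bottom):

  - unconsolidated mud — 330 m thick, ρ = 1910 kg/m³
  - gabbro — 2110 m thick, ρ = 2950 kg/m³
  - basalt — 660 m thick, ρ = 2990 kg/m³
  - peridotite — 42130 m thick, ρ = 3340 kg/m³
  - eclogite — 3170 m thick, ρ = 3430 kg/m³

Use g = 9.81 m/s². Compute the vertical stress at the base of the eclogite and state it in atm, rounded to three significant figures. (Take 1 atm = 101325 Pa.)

15500 atm

unconsolidated mud: 1910 kg/m³ × 9.81 m/s² × 330 m = 6.183×10^6 Pa = 61.02 atm
gabbro: 2950 kg/m³ × 9.81 m/s² × 2110 m = 6.106×10^7 Pa = 602.6 atm
basalt: 2990 kg/m³ × 9.81 m/s² × 660 m = 1.936×10^7 Pa = 191.1 atm
peridotite: 3340 kg/m³ × 9.81 m/s² × 42130 m = 1.380×10^9 Pa = 13624 atm
eclogite: 3430 kg/m³ × 9.81 m/s² × 3170 m = 1.067×10^8 Pa = 1053 atm
Total = 61.02 + 602.6 + 191.1 + 13624 + 1053 = 15531 atm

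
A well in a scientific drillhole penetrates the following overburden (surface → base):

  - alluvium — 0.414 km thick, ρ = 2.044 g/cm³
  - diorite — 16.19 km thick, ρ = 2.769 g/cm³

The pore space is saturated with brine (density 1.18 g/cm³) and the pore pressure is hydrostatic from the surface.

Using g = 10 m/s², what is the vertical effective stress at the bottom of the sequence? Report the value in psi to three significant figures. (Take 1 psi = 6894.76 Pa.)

37800 psi

Overburden (lithostatic) stress σ_v:
alluvium: 2044 kg/m³ × 10 m/s² × 414 m = 8.462×10^6 Pa = 8.462 MPa
diorite: 2769 kg/m³ × 10 m/s² × 16190 m = 4.483×10^8 Pa = 448.3 MPa
Total = 8.462 + 448.3 = 456.76 MPa
Pore pressure P_p = 1180 kg/m³ × 10 m/s² × 16604 m = 1.959×10^8 Pa = 195.9 MPa
Effective stress σ' = σ_v − P_p = 456.8 − 195.9 = 260.84 MPa = 37831 psi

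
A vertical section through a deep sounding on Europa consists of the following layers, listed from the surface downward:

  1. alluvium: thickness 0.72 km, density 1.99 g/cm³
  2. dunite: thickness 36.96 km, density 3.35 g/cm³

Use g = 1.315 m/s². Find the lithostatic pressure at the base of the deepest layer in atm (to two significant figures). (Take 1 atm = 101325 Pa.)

1600 atm

alluvium: 1990 kg/m³ × 1.315 m/s² × 720 m = 1.884×10^6 Pa = 18.59 atm
dunite: 3350 kg/m³ × 1.315 m/s² × 36960 m = 1.628×10^8 Pa = 1607 atm
Total = 18.59 + 1607 = 1625.5 atm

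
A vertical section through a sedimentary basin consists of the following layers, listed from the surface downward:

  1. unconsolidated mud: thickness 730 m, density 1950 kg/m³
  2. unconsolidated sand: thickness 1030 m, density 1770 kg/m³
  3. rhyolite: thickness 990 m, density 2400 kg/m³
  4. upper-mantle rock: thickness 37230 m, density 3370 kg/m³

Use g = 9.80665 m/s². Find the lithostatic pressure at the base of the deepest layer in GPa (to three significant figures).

unconsolidated mud: 1950 kg/m³ × 9.80665 m/s² × 730 m = 1.396×10^7 Pa = 0.01396 GPa
unconsolidated sand: 1770 kg/m³ × 9.80665 m/s² × 1030 m = 1.788×10^7 Pa = 0.01788 GPa
rhyolite: 2400 kg/m³ × 9.80665 m/s² × 990 m = 2.330×10^7 Pa = 0.02330 GPa
upper-mantle rock: 3370 kg/m³ × 9.80665 m/s² × 37230 m = 1.230×10^9 Pa = 1.230 GPa
Total = 0.01396 + 0.01788 + 0.02330 + 1.230 = 1.2855 GPa

1.29 GPa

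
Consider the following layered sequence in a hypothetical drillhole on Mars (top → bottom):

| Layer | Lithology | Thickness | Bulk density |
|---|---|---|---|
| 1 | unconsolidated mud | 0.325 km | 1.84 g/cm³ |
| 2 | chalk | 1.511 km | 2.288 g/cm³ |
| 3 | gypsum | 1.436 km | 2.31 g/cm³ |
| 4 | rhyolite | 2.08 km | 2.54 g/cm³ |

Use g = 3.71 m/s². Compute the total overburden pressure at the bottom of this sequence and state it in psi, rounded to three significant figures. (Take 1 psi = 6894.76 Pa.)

unconsolidated mud: 1840 kg/m³ × 3.71 m/s² × 325 m = 2.219×10^6 Pa = 321.8 psi
chalk: 2288 kg/m³ × 3.71 m/s² × 1511 m = 1.283×10^7 Pa = 1860 psi
gypsum: 2310 kg/m³ × 3.71 m/s² × 1436 m = 1.231×10^7 Pa = 1785 psi
rhyolite: 2540 kg/m³ × 3.71 m/s² × 2080 m = 1.960×10^7 Pa = 2843 psi
Total = 321.8 + 1860 + 1785 + 2843 = 6809.8 psi

6810 psi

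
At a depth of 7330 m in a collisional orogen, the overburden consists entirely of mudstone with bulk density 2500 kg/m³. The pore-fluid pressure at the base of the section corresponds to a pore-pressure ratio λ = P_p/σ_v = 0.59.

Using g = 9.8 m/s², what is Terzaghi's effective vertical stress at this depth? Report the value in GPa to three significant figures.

0.0736 GPa

Overburden (lithostatic) stress σ_v:
mudstone: 2500 kg/m³ × 9.8 m/s² × 7330 m = 1.796×10^8 Pa = 179.6 MPa
Pore pressure P_p = λ·σ_v = 0.59 × 179.6 MPa = 106.0 MPa
Effective stress σ' = σ_v − P_p = 179.6 − 106.0 = 73.630 MPa = 0.073630 GPa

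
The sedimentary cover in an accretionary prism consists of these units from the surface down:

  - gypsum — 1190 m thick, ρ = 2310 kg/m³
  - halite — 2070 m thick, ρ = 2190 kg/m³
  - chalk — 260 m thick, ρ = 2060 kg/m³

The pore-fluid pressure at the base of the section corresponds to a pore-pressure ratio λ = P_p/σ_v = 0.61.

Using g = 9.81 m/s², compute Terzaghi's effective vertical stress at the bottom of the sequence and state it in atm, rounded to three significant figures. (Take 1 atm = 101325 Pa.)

295 atm

Overburden (lithostatic) stress σ_v:
gypsum: 2310 kg/m³ × 9.81 m/s² × 1190 m = 2.697×10^7 Pa = 26.97 MPa
halite: 2190 kg/m³ × 9.81 m/s² × 2070 m = 4.447×10^7 Pa = 44.47 MPa
chalk: 2060 kg/m³ × 9.81 m/s² × 260 m = 5.254×10^6 Pa = 5.254 MPa
Total = 26.97 + 44.47 + 5.254 = 76.693 MPa
Pore pressure P_p = λ·σ_v = 0.61 × 76.69 MPa = 46.78 MPa
Effective stress σ' = σ_v − P_p = 76.69 − 46.78 = 29.910 MPa = 295.19 atm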